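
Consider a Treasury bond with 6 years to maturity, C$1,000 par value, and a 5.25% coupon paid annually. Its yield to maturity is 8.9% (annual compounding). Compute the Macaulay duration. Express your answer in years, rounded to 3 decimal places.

5.223 years

Periodic yield y = 0.089. Discount each cash flow and weight by its year:
  t   CF        PV=CF/(1+0.089)^t    t·PV
  1        52.50        48.2094        48.2094
  2        52.50        44.2694        88.5388
  3        52.50        40.6514       121.9542
  4        52.50        37.3291       149.3165
  5        52.50        34.2783       171.3917
  6     1,052.50       631.0370     3,786.2220
  Σ                    835.7746     4,365.6326
Price P = Σ PV = 835.7746.
Macaulay duration = Σ(t·PV) / P = 4,365.6326 / 835.7746 = 5.22346 years.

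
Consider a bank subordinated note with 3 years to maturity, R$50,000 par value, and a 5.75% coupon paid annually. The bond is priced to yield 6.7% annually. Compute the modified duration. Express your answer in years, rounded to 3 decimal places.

Periodic yield y = 0.067. First find Macaulay duration:
  t   CF        PV=CF/(1+0.067)^t    t·PV
  1     2,875.00     2,694.4705     2,694.4705
  2     2,875.00     2,525.2769     5,050.5538
  3    52,875.00    43,526.8383   130,580.5149
  Σ                 48,746.5857   138,325.5392
P = 48,746.5857; Macaulay duration = 138,325.5392 / 48,746.5857 = 2.83765 years.
Modified duration = D_Mac / (1 + y) = 2.83765 / 1.067 = 2.65946 years.

2.659 years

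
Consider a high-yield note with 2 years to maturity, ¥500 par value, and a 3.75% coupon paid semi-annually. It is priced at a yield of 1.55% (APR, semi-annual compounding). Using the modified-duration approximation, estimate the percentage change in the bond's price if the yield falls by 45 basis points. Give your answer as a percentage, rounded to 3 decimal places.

+0.869%

Periodic yield y = 0.00775. Modified duration first:
  t   CF        PV=CF/(1+0.00775)^t    t·PV
  1        9.375         9.3029         9.3029
  2        9.375         9.2314        18.4627
  3        9.375         9.1604        27.4811
  4      509.375       493.8856     1,975.5426
  Σ                    521.5803     2,030.7893
P = 521.5803; D_Mac = 3.89353 half-year periods = 1.94677 yrs; D_mod = 1.94677/(1+0.00775) = 1.93179 yrs.
ΔP/P ≈ -D_mod · Δy = -1.93179 × (-0.0045) = +0.008693 = +0.8693%.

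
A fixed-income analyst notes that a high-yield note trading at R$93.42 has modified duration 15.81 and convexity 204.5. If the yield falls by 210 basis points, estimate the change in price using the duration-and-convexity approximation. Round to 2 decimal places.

+R$35.23

Duration effect: -D_mod·Δy = -15.81 × (-0.021) = +0.332010
Convexity effect: ½·C·(Δy)² = 0.5 × 204.5 × (-0.021)² = +0.04509225
ΔP/P ≈ +0.332010 + 0.04509225 = +0.37710225
ΔP ≈ 93.42 × (+0.37710225) = +35.228892195.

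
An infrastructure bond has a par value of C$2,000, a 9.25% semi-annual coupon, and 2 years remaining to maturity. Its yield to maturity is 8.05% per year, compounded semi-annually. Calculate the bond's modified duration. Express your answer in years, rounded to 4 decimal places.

Periodic yield y = 0.04025. First find Macaulay duration:
  t   CF        PV=CF/(1+0.04025)^t    t·PV
  1        92.50        88.9209        88.9209
  2        92.50        85.4803       170.9607
  3        92.50        82.1729       246.5187
  4     2,092.50     1,786.9589     7,147.8357
  Σ                  2,043.5331     7,654.2360
P = 2,043.5331; Macaulay duration = 7,654.2360 / 2,043.5331 = 3.74559 half-year periods = 1.87279 years.
Modified duration = D_Mac / (1 + y) = 1.87279 / 1.04025 = 1.80033 years.

1.8003 years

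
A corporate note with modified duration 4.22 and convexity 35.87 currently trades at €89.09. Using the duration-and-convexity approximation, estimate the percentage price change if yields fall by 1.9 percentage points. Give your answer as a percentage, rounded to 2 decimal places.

Duration effect: -D_mod·Δy = -4.22 × (-0.019) = +0.080180
Convexity effect: ½·C·(Δy)² = 0.5 × 35.87 × (-0.019)² = +0.006474535
ΔP/P ≈ +0.080180 + 0.006474535 = +0.086654535
= +8.6654535%.

+8.67%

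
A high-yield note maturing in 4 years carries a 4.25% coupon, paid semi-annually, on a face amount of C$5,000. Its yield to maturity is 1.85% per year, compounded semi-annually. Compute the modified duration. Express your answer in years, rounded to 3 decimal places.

Periodic yield y = 0.00925. First find Macaulay duration:
  t   CF        PV=CF/(1+0.00925)^t    t·PV
  1       106.25       105.2762       105.2762
  2       106.25       104.3113       208.6226
  3       106.25       103.3553       310.0658
  4       106.25       102.4080       409.6320
  5       106.25       101.4694       507.3471
  6       106.25       100.5394       603.2365
  7       106.25        99.6180       697.3257
  8     5,106.25     4,743.6431    37,949.1451
  Σ                  5,460.6207    40,790.6510
P = 5,460.6207; Macaulay duration = 40,790.6510 / 5,460.6207 = 7.46997 half-year periods = 3.73498 years.
Modified duration = D_Mac / (1 + y) = 3.73498 / 1.00925 = 3.70075 years.

3.701 years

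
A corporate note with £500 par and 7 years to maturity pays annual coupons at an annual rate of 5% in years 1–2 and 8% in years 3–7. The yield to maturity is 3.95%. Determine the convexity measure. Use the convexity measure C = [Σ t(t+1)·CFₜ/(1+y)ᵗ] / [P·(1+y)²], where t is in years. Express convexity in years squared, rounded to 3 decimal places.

With y = 0.0395:
  t   CF        PV=CF/(1+0.0395)^t    t·PV        t(t+1)·PV
  1        25.00        24.0500        24.0500          48.1000
  2        25.00        23.1361        46.2723         138.8169
  3        40.00        35.6112       106.8336         427.3343
  4        40.00        34.2580       137.0320         685.1600
  5        40.00        32.9562       164.7811         988.6869
  6        40.00        31.7039       190.2235       1,331.5648
  7       540.00       411.7393     2,882.1750      23,057.3999
  Σ                    593.4548     3,551.3676      26,677.0628
P = 593.4548.
Convexity = Σ t(t+1)·PV / [P·(1+y)²] = 26,677.0628 / (593.4548 × 1.080560) = 41.60077.

41.601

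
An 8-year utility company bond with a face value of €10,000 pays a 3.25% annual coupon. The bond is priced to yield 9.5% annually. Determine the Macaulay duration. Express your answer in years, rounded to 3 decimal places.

Periodic yield y = 0.095. Discount each cash flow and weight by its year:
  t   CF        PV=CF/(1+0.095)^t    t·PV
  1       325.00       296.8037       296.8037
  2       325.00       271.0536       542.1071
  3       325.00       247.5375       742.6125
  4       325.00       226.0616       904.2466
  5       325.00       206.4490     1,032.2450
  6       325.00       188.5379     1,131.2273
  7       325.00       172.1807     1,205.2651
  8    10,325.00     4,995.4786    39,963.8292
  Σ                  6,604.1026    45,818.3364
Price P = Σ PV = 6,604.1026.
Macaulay duration = Σ(t·PV) / P = 45,818.3364 / 6,604.1026 = 6.93786 years.

6.938 years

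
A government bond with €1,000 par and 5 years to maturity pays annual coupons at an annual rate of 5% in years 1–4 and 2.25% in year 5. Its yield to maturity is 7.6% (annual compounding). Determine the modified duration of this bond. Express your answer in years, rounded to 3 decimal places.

Periodic yield y = 0.076. First find Macaulay duration:
  t   CF        PV=CF/(1+0.076)^t    t·PV
  1        50.00        46.4684        46.4684
  2        50.00        43.1862        86.3725
  3        50.00        40.1359       120.4078
  4        50.00        37.3010       149.2042
  5     1,022.50       708.9277     3,544.6386
  Σ                    876.0193     3,947.0914
P = 876.0193; Macaulay duration = 3,947.0914 / 876.0193 = 4.50571 years.
Modified duration = D_Mac / (1 + y) = 4.50571 / 1.076 = 4.18747 years.

4.187 years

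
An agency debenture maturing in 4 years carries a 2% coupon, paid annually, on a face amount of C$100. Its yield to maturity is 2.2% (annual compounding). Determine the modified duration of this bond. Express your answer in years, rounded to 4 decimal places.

Periodic yield y = 0.022. First find Macaulay duration:
  t   CF        PV=CF/(1+0.022)^t    t·PV
  1         2.00         1.9569         1.9569
  2         2.00         1.9148         3.8296
  3         2.00         1.8736         5.6208
  4       102.00        93.4968       373.9871
  Σ                     99.2421       385.3945
P = 99.2421; Macaulay duration = 385.3945 / 99.2421 = 3.88338 years.
Modified duration = D_Mac / (1 + y) = 3.88338 / 1.022 = 3.79978 years.

3.7998 years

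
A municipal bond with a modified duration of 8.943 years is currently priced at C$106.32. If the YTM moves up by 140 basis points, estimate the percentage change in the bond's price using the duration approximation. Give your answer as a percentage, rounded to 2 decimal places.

-12.52%

Duration approximation: ΔP/P ≈ -D_mod · Δy = -8.943 × (+0.014) = -0.125202.
As a percentage: -12.5202%.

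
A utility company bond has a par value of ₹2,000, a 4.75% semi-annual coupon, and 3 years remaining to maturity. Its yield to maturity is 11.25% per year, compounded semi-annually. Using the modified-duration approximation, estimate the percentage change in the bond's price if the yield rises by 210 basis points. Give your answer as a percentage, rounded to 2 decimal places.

-5.59%

Periodic yield y = 0.05625. Modified duration first:
  t   CF        PV=CF/(1+0.05625)^t    t·PV
  1        47.50        44.9704        44.9704
  2        47.50        42.5755        85.1511
  3        47.50        40.3082       120.9246
  4        47.50        38.1616       152.6465
  5        47.50        36.1293       180.6467
  6     2,047.50     1,474.4280     8,846.5682
  Σ                  1,676.5731     9,430.9074
P = 1,676.5731; D_Mac = 5.62511 half-year periods = 2.81255 yrs; D_mod = 2.81255/(1+0.05625) = 2.66277 yrs.
ΔP/P ≈ -D_mod · Δy = -2.66277 × (+0.021) = -0.055918 = -5.5918%.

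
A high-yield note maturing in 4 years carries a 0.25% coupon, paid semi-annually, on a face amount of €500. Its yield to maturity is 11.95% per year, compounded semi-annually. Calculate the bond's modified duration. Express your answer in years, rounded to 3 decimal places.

3.753 years

Periodic yield y = 0.05975. First find Macaulay duration:
  t   CF        PV=CF/(1+0.05975)^t    t·PV
  1        0.625         0.5898         0.5898
  2        0.625         0.5565         1.1130
  3        0.625         0.5251         1.5754
  4        0.625         0.4955         1.9821
  5        0.625         0.4676         2.3379
  6        0.625         0.4412         2.6473
  7        0.625         0.4163         2.9144
  8      500.625       314.6916     2,517.5327
  Σ                    318.1837     2,530.6927
P = 318.1837; Macaulay duration = 2,530.6927 / 318.1837 = 7.95356 half-year periods = 3.97678 years.
Modified duration = D_Mac / (1 + y) = 3.97678 / 1.05975 = 3.75256 years.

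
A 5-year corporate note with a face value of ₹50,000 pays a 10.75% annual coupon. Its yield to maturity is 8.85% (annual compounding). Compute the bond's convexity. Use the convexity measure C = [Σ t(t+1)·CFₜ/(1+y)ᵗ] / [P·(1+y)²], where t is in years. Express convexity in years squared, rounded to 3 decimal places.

With y = 0.0885:
  t   CF        PV=CF/(1+0.0885)^t    t·PV        t(t+1)·PV
  1     5,375.00     4,937.9881     4,937.9881       9,875.9761
  2     5,375.00     4,536.5072     9,073.0143      27,219.0430
  3     5,375.00     4,167.6685    12,503.0055      50,012.0221
  4     5,375.00     3,828.8181    15,315.2724      76,576.3621
  5    55,375.00    36,238.6134   181,193.0672   1,087,158.4031
  Σ                 53,709.5953   223,022.3475   1,250,841.8065
P = 53,709.5953.
Convexity = Σ t(t+1)·PV / [P·(1+y)²] = 1,250,841.8065 / (53,709.5953 × 1.184832) = 19.65593.

19.656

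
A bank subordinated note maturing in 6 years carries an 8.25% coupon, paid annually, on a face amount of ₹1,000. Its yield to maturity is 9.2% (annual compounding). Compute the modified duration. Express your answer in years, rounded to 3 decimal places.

Periodic yield y = 0.092. First find Macaulay duration:
  t   CF        PV=CF/(1+0.092)^t    t·PV
  1        82.50        75.5495        75.5495
  2        82.50        69.1845       138.3690
  3        82.50        63.3557       190.0672
  4        82.50        58.0181       232.0723
  5        82.50        53.1301       265.6506
  6     1,082.50       638.3988     3,830.3929
  Σ                    957.6367     4,732.1015
P = 957.6367; Macaulay duration = 4,732.1015 / 957.6367 = 4.94144 years.
Modified duration = D_Mac / (1 + y) = 4.94144 / 1.092 = 4.52513 years.

4.525 years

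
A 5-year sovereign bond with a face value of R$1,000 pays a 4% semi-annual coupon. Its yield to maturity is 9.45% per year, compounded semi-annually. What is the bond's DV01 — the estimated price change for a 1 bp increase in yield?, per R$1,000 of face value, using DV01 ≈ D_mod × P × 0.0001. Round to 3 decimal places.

R$0.339

Periodic yield y = 0.04725.
  t   CF        PV=CF/(1+0.04725)^t    t·PV
  1        20.00        19.0976        19.0976
  2        20.00        18.2360        36.4720
  3        20.00        17.4132        52.2396
  4        20.00        16.6276        66.5102
  5        20.00        15.8774        79.3868
  6        20.00        15.1610        90.9660
  7        20.00        14.4770       101.3387
  8        20.00        13.8238       110.5903
  9        20.00        13.2001       118.8008
  10    1,020.00       642.8305     6,428.3051
  Σ                    786.7441     7,103.7071
P = 786.7441; D_Mac = 9.02925 half-year periods = 4.51462 yrs; D_mod = 4.31093 yrs.
DV01 ≈ 4.31093 × 786.7441 × 0.0001 = 0.339160.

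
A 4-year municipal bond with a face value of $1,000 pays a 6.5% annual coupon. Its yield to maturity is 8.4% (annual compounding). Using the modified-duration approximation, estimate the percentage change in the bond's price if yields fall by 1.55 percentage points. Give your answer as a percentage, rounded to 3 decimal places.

Periodic yield y = 0.084. Modified duration first:
  t   CF        PV=CF/(1+0.084)^t    t·PV
  1        65.00        59.9631        59.9631
  2        65.00        55.3165       110.6330
  3        65.00        51.0300       153.0900
  4     1,065.00       771.3162     3,085.2650
  Σ                    937.6259     3,408.9511
P = 937.6259; D_Mac = 3.63573 yrs; D_mod = 3.63573/(1+0.084) = 3.35399 yrs.
ΔP/P ≈ -D_mod · Δy = -3.35399 × (-0.0155) = +0.051987 = +5.1987%.

+5.199%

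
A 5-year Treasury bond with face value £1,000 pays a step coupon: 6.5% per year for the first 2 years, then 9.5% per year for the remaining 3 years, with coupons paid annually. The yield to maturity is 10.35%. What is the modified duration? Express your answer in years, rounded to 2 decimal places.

Periodic yield y = 0.1035. First find Macaulay duration:
  t   CF        PV=CF/(1+0.1035)^t    t·PV
  1        65.00        58.9035        58.9035
  2        65.00        53.3788       106.7576
  3        95.00        70.6979       212.0937
  4        95.00        64.0670       256.2679
  5     1,095.00       669.1946     3,345.9730
  Σ                    916.2418     3,979.9957
P = 916.2418; Macaulay duration = 3,979.9957 / 916.2418 = 4.34383 years.
Modified duration = D_Mac / (1 + y) = 4.34383 / 1.1035 = 3.93641 years.

3.94 years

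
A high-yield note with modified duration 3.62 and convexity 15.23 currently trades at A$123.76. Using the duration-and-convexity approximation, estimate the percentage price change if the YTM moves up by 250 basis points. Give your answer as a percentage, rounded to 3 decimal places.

Duration effect: -D_mod·Δy = -3.62 × (+0.025) = -0.090500
Convexity effect: ½·C·(Δy)² = 0.5 × 15.23 × (0.025)² = +0.004759375
ΔP/P ≈ -0.090500 + 0.004759375 = -0.085740625
= -8.5740625%.

-8.574%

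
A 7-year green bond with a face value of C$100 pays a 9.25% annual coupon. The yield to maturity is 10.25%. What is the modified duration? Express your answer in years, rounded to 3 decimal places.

4.907 years

Periodic yield y = 0.1025. First find Macaulay duration:
  t   CF        PV=CF/(1+0.1025)^t    t·PV
  1         9.25         8.3900         8.3900
  2         9.25         7.6100        15.2200
  3         9.25         6.9025        20.7075
  4         9.25         6.2608        25.0431
  5         9.25         5.6787        28.3935
  6         9.25         5.1507        30.9045
  7       109.25        55.1787       386.2507
  Σ                     95.1714       514.9092
P = 95.1714; Macaulay duration = 514.9092 / 95.1714 = 5.41034 years.
Modified duration = D_Mac / (1 + y) = 5.41034 / 1.1025 = 4.90733 years.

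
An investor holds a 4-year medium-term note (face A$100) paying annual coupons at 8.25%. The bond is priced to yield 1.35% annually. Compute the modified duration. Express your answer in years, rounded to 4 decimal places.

3.5697 years

Periodic yield y = 0.0135. First find Macaulay duration:
  t   CF        PV=CF/(1+0.0135)^t    t·PV
  1         8.25         8.1401         8.1401
  2         8.25         8.0317        16.0634
  3         8.25         7.9247        23.7741
  4       108.25       102.5966       410.3863
  Σ                    126.6931       458.3639
P = 126.6931; Macaulay duration = 458.3639 / 126.6931 = 3.61791 years.
Modified duration = D_Mac / (1 + y) = 3.61791 / 1.0135 = 3.56972 years.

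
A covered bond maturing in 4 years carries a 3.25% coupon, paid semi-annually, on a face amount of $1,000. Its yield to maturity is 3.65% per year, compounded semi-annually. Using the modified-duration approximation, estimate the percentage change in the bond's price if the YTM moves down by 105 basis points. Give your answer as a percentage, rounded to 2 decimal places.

Periodic yield y = 0.01825. Modified duration first:
  t   CF        PV=CF/(1+0.01825)^t    t·PV
  1        16.25        15.9588        15.9588
  2        16.25        15.6727        31.3455
  3        16.25        15.3918        46.1755
  4        16.25        15.1160        60.4638
  5        16.25        14.8450        74.2252
  6        16.25        14.5790        87.4738
  7        16.25        14.3177       100.2237
  8     1,016.25       879.3570     7,034.8557
  Σ                    985.2379     7,450.7220
P = 985.2379; D_Mac = 7.56236 half-year periods = 3.78118 yrs; D_mod = 3.78118/(1+0.01825) = 3.71341 yrs.
ΔP/P ≈ -D_mod · Δy = -3.71341 × (-0.0105) = +0.038991 = +3.8991%.

+3.90%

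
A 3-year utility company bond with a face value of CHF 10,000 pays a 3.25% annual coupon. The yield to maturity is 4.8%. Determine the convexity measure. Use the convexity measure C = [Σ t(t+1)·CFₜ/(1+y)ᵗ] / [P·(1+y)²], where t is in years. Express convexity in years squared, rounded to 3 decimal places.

10.462

With y = 0.048:
  t   CF        PV=CF/(1+0.048)^t    t·PV        t(t+1)·PV
  1       325.00       310.1145       310.1145         620.2290
  2       325.00       295.9108       591.8216       1,775.4647
  3    10,325.00     8,970.2844    26,910.8532     107,643.4128
  Σ                  9,576.3097    27,812.7893     110,039.1065
P = 9,576.3097.
Convexity = Σ t(t+1)·PV / [P·(1+y)²] = 110,039.1065 / (9,576.3097 × 1.098304) = 10.46228.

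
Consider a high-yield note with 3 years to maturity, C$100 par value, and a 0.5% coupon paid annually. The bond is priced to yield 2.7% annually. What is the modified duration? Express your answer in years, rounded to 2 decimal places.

Periodic yield y = 0.027. First find Macaulay duration:
  t   CF        PV=CF/(1+0.027)^t    t·PV
  1         0.50         0.4869         0.4869
  2         0.50         0.4741         0.9481
  3       100.50        92.7801       278.3402
  Σ                     93.7410       279.7752
P = 93.7410; Macaulay duration = 279.7752 / 93.7410 = 2.98456 years.
Modified duration = D_Mac / (1 + y) = 2.98456 / 1.027 = 2.90609 years.

2.91 years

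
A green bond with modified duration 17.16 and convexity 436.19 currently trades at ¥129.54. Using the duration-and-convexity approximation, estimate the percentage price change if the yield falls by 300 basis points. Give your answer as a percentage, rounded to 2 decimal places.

Duration effect: -D_mod·Δy = -17.16 × (-0.03) = +0.514800
Convexity effect: ½·C·(Δy)² = 0.5 × 436.19 × (-0.03)² = +0.1962855
ΔP/P ≈ +0.514800 + 0.1962855 = +0.7110855
= +71.10855%.

+71.11%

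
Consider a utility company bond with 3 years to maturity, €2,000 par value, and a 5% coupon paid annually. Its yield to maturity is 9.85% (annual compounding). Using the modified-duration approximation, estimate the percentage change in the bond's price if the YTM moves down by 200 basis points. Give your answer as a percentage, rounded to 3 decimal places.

Periodic yield y = 0.0985. Modified duration first:
  t   CF        PV=CF/(1+0.0985)^t    t·PV
  1       100.00        91.0332        91.0332
  2       100.00        82.8705       165.7410
  3     2,100.00     1,584.2332     4,752.6996
  Σ                  1,758.1369     5,009.4738
P = 1,758.1369; D_Mac = 2.84931 yrs; D_mod = 2.84931/(1+0.0985) = 2.59382 yrs.
ΔP/P ≈ -D_mod · Δy = -2.59382 × (-0.02) = +0.051876 = +5.1876%.

+5.188%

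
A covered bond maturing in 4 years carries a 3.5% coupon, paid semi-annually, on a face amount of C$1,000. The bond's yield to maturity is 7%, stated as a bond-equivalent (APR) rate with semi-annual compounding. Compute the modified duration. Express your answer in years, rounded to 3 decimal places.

Periodic yield y = 0.035. First find Macaulay duration:
  t   CF        PV=CF/(1+0.035)^t    t·PV
  1        17.50        16.9082        16.9082
  2        17.50        16.3364        32.6729
  3        17.50        15.7840        47.3520
  4        17.50        15.2502        61.0010
  5        17.50        14.7345        73.6727
  6        17.50        14.2363        85.4176
  7        17.50        13.7548        96.2839
  8     1,017.50       772.7013     6,181.6101
  Σ                    879.7058     6,594.9182
P = 879.7058; Macaulay duration = 6,594.9182 / 879.7058 = 7.49673 half-year periods = 3.74837 years.
Modified duration = D_Mac / (1 + y) = 3.74837 / 1.035 = 3.62161 years.

3.622 years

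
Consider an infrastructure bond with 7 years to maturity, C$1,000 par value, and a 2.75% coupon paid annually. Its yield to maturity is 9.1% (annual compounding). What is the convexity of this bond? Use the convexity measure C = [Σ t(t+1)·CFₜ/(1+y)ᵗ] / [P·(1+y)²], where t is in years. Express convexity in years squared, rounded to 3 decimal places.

With y = 0.091:
  t   CF        PV=CF/(1+0.091)^t    t·PV        t(t+1)·PV
  1        27.50        25.2062        25.2062          50.4125
  2        27.50        23.1038        46.2076         138.6227
  3        27.50        21.1767        63.5301         254.1205
  4        27.50        19.4104        77.6415         388.2073
  5        27.50        17.7914        88.9568         533.7405
  6        27.50        16.3074        97.8443         684.9100
  7     1,027.50       558.4812     3,909.3686      31,274.9485
  Σ                    681.4770     4,308.7550      33,324.9620
P = 681.4770.
Convexity = Σ t(t+1)·PV / [P·(1+y)²] = 33,324.9620 / (681.4770 × 1.190281) = 41.08364.

41.084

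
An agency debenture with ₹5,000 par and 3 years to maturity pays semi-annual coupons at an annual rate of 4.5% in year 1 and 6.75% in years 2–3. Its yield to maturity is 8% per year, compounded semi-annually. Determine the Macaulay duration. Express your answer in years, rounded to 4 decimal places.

Periodic yield y = 0.04. Discount each cash flow and weight by its period:
  t   CF        PV=CF/(1+0.04)^t    t·PV
  1       112.50       108.1731       108.1731
  2       112.50       104.0126       208.0251
  3       168.75       150.0181       450.0544
  4       168.75       144.2482       576.9928
  5       168.75       138.7002       693.5010
  6     5,168.75     4,084.9382    24,509.6292
  Σ                  4,730.0904    26,546.3757
Price P = Σ PV = 4,730.0904.
Macaulay duration = Σ(t·PV) / P = 26,546.3757 / 4,730.0904 = 5.61223 half-year periods.
In years: 5.61223 / 2 = 2.80612 years.

2.8061 years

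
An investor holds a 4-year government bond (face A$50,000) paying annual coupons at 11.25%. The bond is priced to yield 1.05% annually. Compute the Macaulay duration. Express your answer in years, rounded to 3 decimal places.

Periodic yield y = 0.0105. Discount each cash flow and weight by its year:
  t   CF        PV=CF/(1+0.0105)^t    t·PV
  1     5,625.00     5,566.5512     5,566.5512
  2     5,625.00     5,508.7098    11,017.4195
  3     5,625.00     5,451.4693    16,354.4080
  4    55,625.00    53,348.8120   213,395.2479
  Σ                 69,875.5423   246,333.6266
Price P = Σ PV = 69,875.5423.
Macaulay duration = Σ(t·PV) / P = 246,333.6266 / 69,875.5423 = 3.52532 years.

3.525 years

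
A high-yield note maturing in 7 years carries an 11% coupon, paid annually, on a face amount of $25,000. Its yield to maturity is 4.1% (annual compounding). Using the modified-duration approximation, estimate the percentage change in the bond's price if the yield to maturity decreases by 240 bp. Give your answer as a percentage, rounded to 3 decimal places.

Periodic yield y = 0.041. Modified duration first:
  t   CF        PV=CF/(1+0.041)^t    t·PV
  1     2,750.00     2,641.6907     2,641.6907
  2     2,750.00     2,537.6471     5,075.2943
  3     2,750.00     2,437.7014     7,313.1042
  4     2,750.00     2,341.6920     9,366.7681
  5     2,750.00     2,249.4640    11,247.3200
  6     2,750.00     2,160.8684    12,965.2103
  7    27,750.00    20,946.3271   146,624.2896
  Σ                 35,315.3907   195,233.6771
P = 35,315.3907; D_Mac = 5.52829 yrs; D_mod = 5.52829/(1+0.041) = 5.31056 yrs.
ΔP/P ≈ -D_mod · Δy = -5.31056 × (-0.024) = +0.127453 = +12.7453%.

+12.745%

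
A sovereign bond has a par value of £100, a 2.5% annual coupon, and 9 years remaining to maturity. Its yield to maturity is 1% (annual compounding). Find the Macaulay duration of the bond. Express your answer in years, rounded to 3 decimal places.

Periodic yield y = 0.01. Discount each cash flow and weight by its year:
  t   CF        PV=CF/(1+0.01)^t    t·PV
  1         2.50         2.4752         2.4752
  2         2.50         2.4507         4.9015
  3         2.50         2.4265         7.2794
  4         2.50         2.4025         9.6098
  5         2.50         2.3787        11.8933
  6         2.50         2.3551        14.1307
  7         2.50         2.3318        16.3226
  8         2.50         2.3087        18.4697
  9       102.50        93.7198       843.4785
  Σ                    112.8490       928.5607
Price P = Σ PV = 112.8490.
Macaulay duration = Σ(t·PV) / P = 928.5607 / 112.8490 = 8.22834 years.

8.228 years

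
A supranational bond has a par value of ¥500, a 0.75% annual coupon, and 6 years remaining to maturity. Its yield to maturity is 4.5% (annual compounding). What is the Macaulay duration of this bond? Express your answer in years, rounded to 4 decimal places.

5.8739 years

Periodic yield y = 0.045. Discount each cash flow and weight by its year:
  t   CF        PV=CF/(1+0.045)^t    t·PV
  1         3.75         3.5885         3.5885
  2         3.75         3.4340         6.8680
  3         3.75         3.2861         9.8583
  4         3.75         3.1446        12.5784
  5         3.75         3.0092        15.0460
  6       503.75       386.8275     2,320.9649
  Σ                    403.2899     2,368.9041
Price P = Σ PV = 403.2899.
Macaulay duration = Σ(t·PV) / P = 2,368.9041 / 403.2899 = 5.87395 years.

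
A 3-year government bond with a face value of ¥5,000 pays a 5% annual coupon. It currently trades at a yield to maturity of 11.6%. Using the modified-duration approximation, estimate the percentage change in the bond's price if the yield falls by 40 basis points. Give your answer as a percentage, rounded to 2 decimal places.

+1.02%

Periodic yield y = 0.116. Modified duration first:
  t   CF        PV=CF/(1+0.116)^t    t·PV
  1       250.00       224.0143       224.0143
  2       250.00       200.7297       401.4594
  3     5,250.00     3,777.1716    11,331.5149
  Σ                  4,201.9157    11,956.9886
P = 4,201.9157; D_Mac = 2.84560 yrs; D_mod = 2.84560/(1+0.116) = 2.54982 yrs.
ΔP/P ≈ -D_mod · Δy = -2.54982 × (-0.004) = +0.010199 = +1.0199%.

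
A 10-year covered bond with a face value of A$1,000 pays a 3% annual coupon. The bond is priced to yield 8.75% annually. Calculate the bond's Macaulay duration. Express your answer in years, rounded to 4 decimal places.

8.3902 years

Periodic yield y = 0.0875. Discount each cash flow and weight by its year:
  t   CF        PV=CF/(1+0.0875)^t    t·PV
  1        30.00        27.5862        27.5862
  2        30.00        25.3666        50.7333
  3        30.00        23.3256        69.9769
  4        30.00        21.4489        85.7954
  5        30.00        19.7231        98.6154
  6        30.00        18.1362       108.8170
  7        30.00        16.6769       116.7386
  8        30.00        15.3351       122.6809
  9        30.00        14.1013       126.9113
  10    1,030.00       445.1891     4,451.8915
  Σ                    626.8891     5,259.7466
Price P = Σ PV = 626.8891.
Macaulay duration = Σ(t·PV) / P = 5,259.7466 / 626.8891 = 8.39024 years.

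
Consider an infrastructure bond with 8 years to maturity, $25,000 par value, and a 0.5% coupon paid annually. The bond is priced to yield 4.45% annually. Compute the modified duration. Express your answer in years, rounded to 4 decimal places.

7.4995 years

Periodic yield y = 0.0445. First find Macaulay duration:
  t   CF        PV=CF/(1+0.0445)^t    t·PV
  1       125.00       119.6745       119.6745
  2       125.00       114.5759       229.1517
  3       125.00       109.6945       329.0834
  4       125.00       105.0210       420.0841
  5       125.00       100.5467       502.7335
  6       125.00        96.2630       577.5779
  7       125.00        92.1618       645.1325
  8    25,125.00    17,735.2991   141,882.3924
  Σ                 18,473.2363   144,705.8300
P = 18,473.2363; Macaulay duration = 144,705.8300 / 18,473.2363 = 7.83327 years.
Modified duration = D_Mac / (1 + y) = 7.83327 / 1.0445 = 7.49954 years.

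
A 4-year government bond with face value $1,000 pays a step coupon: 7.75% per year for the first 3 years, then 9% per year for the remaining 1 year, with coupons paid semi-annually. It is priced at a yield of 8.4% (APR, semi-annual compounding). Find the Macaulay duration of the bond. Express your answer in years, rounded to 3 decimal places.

Periodic yield y = 0.042. Discount each cash flow and weight by its period:
  t   CF        PV=CF/(1+0.042)^t    t·PV
  1        38.75        37.1881        37.1881
  2        38.75        35.6892        71.3783
  3        38.75        34.2506       102.7519
  4        38.75        32.8701       131.4803
  5        38.75        31.5452       157.7259
  6        38.75        30.2737       181.6422
  7        45.00        33.7395       236.1764
  8     1,045.00       751.9250     6,015.4002
  Σ                    987.4814     6,933.7433
Price P = Σ PV = 987.4814.
Macaulay duration = Σ(t·PV) / P = 6,933.7433 / 987.4814 = 7.02164 half-year periods.
In years: 7.02164 / 2 = 3.51082 years.

3.511 years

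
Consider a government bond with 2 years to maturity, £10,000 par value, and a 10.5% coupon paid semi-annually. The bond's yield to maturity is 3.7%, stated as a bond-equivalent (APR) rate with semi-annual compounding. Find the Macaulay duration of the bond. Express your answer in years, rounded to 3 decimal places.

1.865 years

Periodic yield y = 0.0185. Discount each cash flow and weight by its period:
  t   CF        PV=CF/(1+0.0185)^t    t·PV
  1       525.00       515.4639       515.4639
  2       525.00       506.1010     1,012.2021
  3       525.00       496.9082     1,490.7247
  4    10,525.00     9,780.8809    39,123.5236
  Σ                 11,299.3541    42,141.9144
Price P = Σ PV = 11,299.3541.
Macaulay duration = Σ(t·PV) / P = 42,141.9144 / 11,299.3541 = 3.72959 half-year periods.
In years: 3.72959 / 2 = 1.86479 years.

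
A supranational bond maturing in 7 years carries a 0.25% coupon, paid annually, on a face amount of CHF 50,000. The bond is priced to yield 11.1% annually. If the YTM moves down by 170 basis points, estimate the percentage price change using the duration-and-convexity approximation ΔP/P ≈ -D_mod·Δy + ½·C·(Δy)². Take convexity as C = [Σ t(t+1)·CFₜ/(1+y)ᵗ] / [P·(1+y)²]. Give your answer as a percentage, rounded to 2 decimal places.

With y = 0.111:
  t   CF        PV=CF/(1+0.111)^t    t·PV        t(t+1)·PV
  1       125.00       112.5113       112.5113         225.0225
  2       125.00       101.2703       202.5405         607.6215
  3       125.00        91.1523       273.4570       1,093.8281
  4       125.00        82.0453       328.1813       1,640.9063
  5       125.00        73.8482       369.2408       2,215.4450
  6       125.00        66.4700       398.8200       2,791.7399
  7    50,125.00    23,991.4211   167,939.9475   1,343,519.5799
  Σ                 24,518.7184   169,624.6983   1,352,094.1432
P = 24,518.7184; D_Mac = 6.91817 yrs; D_mod = 6.22698 yrs; C = 44.67670.
Duration effect: -6.22698 × (-0.017) = +0.105859
Convexity effect: 0.5 × 44.67670 × (-0.017)² = +0.0064558
ΔP/P ≈ +0.105859 + 0.0064558 = +0.112314 = +11.2314%.

+11.23%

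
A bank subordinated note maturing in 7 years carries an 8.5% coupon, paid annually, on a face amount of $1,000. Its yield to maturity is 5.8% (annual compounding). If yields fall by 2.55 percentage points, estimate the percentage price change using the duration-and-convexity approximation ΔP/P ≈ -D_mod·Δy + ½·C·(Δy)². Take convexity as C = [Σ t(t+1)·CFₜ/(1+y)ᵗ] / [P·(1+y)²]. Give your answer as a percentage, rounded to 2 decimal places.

With y = 0.058:
  t   CF        PV=CF/(1+0.058)^t    t·PV        t(t+1)·PV
  1        85.00        80.3403        80.3403         160.6805
  2        85.00        75.9360       151.8720         455.6159
  3        85.00        71.7731       215.3194         861.2776
  4        85.00        67.8385       271.3540       1,356.7701
  5        85.00        64.1196       320.5978       1,923.5870
  6        85.00        60.6045       363.6270       2,545.3893
  7     1,085.00       731.1897     5,118.3279      40,946.6231
  Σ                  1,151.8017     6,521.4384      48,249.9435
P = 1,151.8017; D_Mac = 5.66195 yrs; D_mod = 5.35156 yrs; C = 37.42379.
Duration effect: -5.35156 × (-0.0255) = +0.136465
Convexity effect: 0.5 × 37.42379 × (-0.0255)² = +0.0121674
ΔP/P ≈ +0.136465 + 0.0121674 = +0.148632 = +14.8632%.

+14.86%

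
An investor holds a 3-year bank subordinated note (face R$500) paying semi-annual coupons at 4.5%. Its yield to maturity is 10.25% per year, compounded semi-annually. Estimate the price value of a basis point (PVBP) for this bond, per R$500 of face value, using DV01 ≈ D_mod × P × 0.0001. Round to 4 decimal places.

R$0.1148

Periodic yield y = 0.05125.
  t   CF        PV=CF/(1+0.05125)^t    t·PV
  1        11.25        10.7015        10.7015
  2        11.25        10.1798        20.3597
  3        11.25         9.6835        29.0506
  4        11.25         9.2115        36.8458
  5        11.25         8.7624        43.8119
  6       511.25       378.7889     2,272.7335
  Σ                    427.3277     2,413.5032
P = 427.3277; D_Mac = 5.64790 half-year periods = 2.82395 yrs; D_mod = 2.68628 yrs.
DV01 ≈ 2.68628 × 427.3277 × 0.0001 = 0.114792.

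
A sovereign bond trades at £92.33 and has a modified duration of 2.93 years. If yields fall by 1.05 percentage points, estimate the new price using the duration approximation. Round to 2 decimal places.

Duration approximation: ΔP/P ≈ -D_mod · Δy = -2.93 × (-0.0105) = +0.030765.
New price ≈ 92.33 × (1 + 0.030765) = 95.17053245.

£95.17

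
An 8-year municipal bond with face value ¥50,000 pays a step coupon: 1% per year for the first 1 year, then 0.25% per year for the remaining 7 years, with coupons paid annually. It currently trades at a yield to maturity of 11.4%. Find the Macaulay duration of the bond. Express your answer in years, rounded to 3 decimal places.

7.776 years

Periodic yield y = 0.114. Discount each cash flow and weight by its year:
  t   CF        PV=CF/(1+0.114)^t    t·PV
  1       500.00       448.8330       448.8330
  2       125.00       100.7255       201.4511
  3       125.00        90.4179       271.2537
  4       125.00        81.1651       324.6603
  5       125.00        72.8591       364.2957
  6       125.00        65.4032       392.4191
  7       125.00        58.7102       410.9715
  8    50,125.00    21,133.5696   169,068.5570
  Σ                 22,051.6837   171,482.4415
Price P = Σ PV = 22,051.6837.
Macaulay duration = Σ(t·PV) / P = 171,482.4415 / 22,051.6837 = 7.77639 years.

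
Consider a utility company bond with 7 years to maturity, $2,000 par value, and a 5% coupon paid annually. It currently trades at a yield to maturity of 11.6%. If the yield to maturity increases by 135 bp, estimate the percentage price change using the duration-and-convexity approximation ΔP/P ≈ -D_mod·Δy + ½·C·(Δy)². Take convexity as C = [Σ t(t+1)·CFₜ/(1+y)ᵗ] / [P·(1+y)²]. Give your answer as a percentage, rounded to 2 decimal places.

With y = 0.116:
  t   CF        PV=CF/(1+0.116)^t    t·PV        t(t+1)·PV
  1       100.00        89.6057        89.6057         179.2115
  2       100.00        80.2919       160.5838         481.7513
  3       100.00        71.9461       215.8384         863.3535
  4       100.00        64.4679       257.8714       1,289.3571
  5       100.00        57.7669       288.8345       1,733.0069
  6       100.00        51.7625       310.5747       2,174.0229
  7     2,100.00       974.0246     6,818.1723      54,545.3785
  Σ                  1,389.8656     8,141.4808      61,266.0816
P = 1,389.8656; D_Mac = 5.85775 yrs; D_mod = 5.24888 yrs; C = 35.39313.
Duration effect: -5.24888 × (+0.0135) = -0.070860
Convexity effect: 0.5 × 35.39313 × (0.0135)² = +0.0032252
ΔP/P ≈ -0.070860 + 0.0032252 = -0.067635 = -6.7635%.

-6.76%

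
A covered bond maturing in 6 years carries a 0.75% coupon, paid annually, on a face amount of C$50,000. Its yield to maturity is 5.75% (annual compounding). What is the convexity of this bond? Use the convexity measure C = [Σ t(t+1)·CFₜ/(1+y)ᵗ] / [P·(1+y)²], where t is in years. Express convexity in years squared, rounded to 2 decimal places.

With y = 0.0575:
  t   CF        PV=CF/(1+0.0575)^t    t·PV        t(t+1)·PV
  1       375.00       354.6099       354.6099         709.2199
  2       375.00       335.3285       670.6571       2,011.9712
  3       375.00       317.0955       951.2866       3,805.1465
  4       375.00       299.8539     1,199.4158       5,997.0789
  5       375.00       283.5498     1,417.7491       8,506.4948
  6    50,375.00    36,019.0955   216,114.5731   1,512,802.0114
  Σ                 37,609.5333   220,708.2916   1,533,831.9227
P = 37,609.5333.
Convexity = Σ t(t+1)·PV / [P·(1+y)²] = 1,533,831.9227 / (37,609.5333 × 1.118306) = 36.46860.

36.47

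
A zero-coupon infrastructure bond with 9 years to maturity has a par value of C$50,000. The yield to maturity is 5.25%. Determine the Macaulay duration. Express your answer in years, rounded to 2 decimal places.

A zero-coupon bond has a single cash flow at maturity, so its Macaulay duration equals its maturity: 9 years.

9.00 years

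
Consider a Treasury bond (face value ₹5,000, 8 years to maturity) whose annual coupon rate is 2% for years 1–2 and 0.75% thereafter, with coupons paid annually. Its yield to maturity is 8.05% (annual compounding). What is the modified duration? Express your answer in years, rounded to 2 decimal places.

6.92 years

Periodic yield y = 0.0805. First find Macaulay duration:
  t   CF        PV=CF/(1+0.0805)^t    t·PV
  1       100.00        92.5497        92.5497
  2       100.00        85.6546       171.3091
  3        37.50        29.7274        89.1822
  4        37.50        27.5126       110.0505
  5        37.50        25.4629       127.3144
  6        37.50        23.5658       141.3949
  7        37.50        21.8101       152.6708
  8     5,037.50     2,711.5455    21,692.3637
  Σ                  3,017.8286    22,576.8353
P = 3,017.8286; Macaulay duration = 22,576.8353 / 3,017.8286 = 7.48115 years.
Modified duration = D_Mac / (1 + y) = 7.48115 / 1.0805 = 6.92379 years.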